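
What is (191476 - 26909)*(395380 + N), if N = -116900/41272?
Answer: 95907334610815/1474 ≈ 6.5066e+10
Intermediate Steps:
N = -4175/1474 (N = -116900*1/41272 = -4175/1474 ≈ -2.8324)
(191476 - 26909)*(395380 + N) = (191476 - 26909)*(395380 - 4175/1474) = 164567*(582785945/1474) = 95907334610815/1474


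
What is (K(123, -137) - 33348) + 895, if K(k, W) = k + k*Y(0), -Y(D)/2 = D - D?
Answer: -32330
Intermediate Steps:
Y(D) = 0 (Y(D) = -2*(D - D) = -2*0 = 0)
K(k, W) = k (K(k, W) = k + k*0 = k + 0 = k)
(K(123, -137) - 33348) + 895 = (123 - 33348) + 895 = -33225 + 895 = -32330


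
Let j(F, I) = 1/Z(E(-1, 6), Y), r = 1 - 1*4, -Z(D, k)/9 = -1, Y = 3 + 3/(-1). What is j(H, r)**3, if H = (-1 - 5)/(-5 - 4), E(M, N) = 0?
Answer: 1/729 ≈ 0.0013717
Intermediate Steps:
Y = 0 (Y = 3 + 3*(-1) = 3 - 3 = 0)
Z(D, k) = 9 (Z(D, k) = -9*(-1) = 9)
r = -3 (r = 1 - 4 = -3)
H = 2/3 (H = -6/(-9) = -6*(-1/9) = 2/3 ≈ 0.66667)
j(F, I) = 1/9
j(H, r)**3 = (1/9)**3 = 1/729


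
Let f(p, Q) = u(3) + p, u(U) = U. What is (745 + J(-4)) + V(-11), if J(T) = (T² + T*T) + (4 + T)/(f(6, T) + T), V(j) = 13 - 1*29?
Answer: 761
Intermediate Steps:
V(j) = -16 (V(j) = 13 - 29 = -16)
f(p, Q) = 3 + p
J(T) = 2*T² + (4 + T)/(9 + T) (J(T) = (T² + T*T) + (4 + T)/((3 + 6) + T) = (T² + T²) + (4 + T)/(9 + T) = 2*T² + (4 + T)/(9 + T))
(745 + J(-4)) + V(-11) = (745 + (4 - 4 + 2*(-4)³ + 18*(-4)²)/(9 - 4)) - 16 = (745 + (4 - 4 + 2*(-64) + 18*16)/5) - 16 = (745 + (4 - 4 - 128 + 288)/5) - 16 = (745 + (⅕)*160) - 16 = (745 + 32) - 16 = 777 - 16 = 761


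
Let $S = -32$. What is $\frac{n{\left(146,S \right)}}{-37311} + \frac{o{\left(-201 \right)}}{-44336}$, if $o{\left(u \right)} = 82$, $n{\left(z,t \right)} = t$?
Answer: $- \frac{820375}{827110248} \approx -0.00099186$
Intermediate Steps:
$\frac{n{\left(146,S \right)}}{-37311} + \frac{o{\left(-201 \right)}}{-44336} = - \frac{32}{-37311} + \frac{82}{-44336} = \left(-32\right) \left(- \frac{1}{37311}\right) + 82 \left(- \frac{1}{44336}\right) = \frac{32}{37311} - \frac{41}{22168} = - \frac{820375}{827110248}$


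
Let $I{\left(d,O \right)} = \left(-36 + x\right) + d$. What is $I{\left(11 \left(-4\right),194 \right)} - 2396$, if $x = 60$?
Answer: $-2416$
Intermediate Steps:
$I{\left(d,O \right)} = 24 + d$ ($I{\left(d,O \right)} = \left(-36 + 60\right) + d = 24 + d$)
$I{\left(11 \left(-4\right),194 \right)} - 2396 = \left(24 + 11 \left(-4\right)\right) - 2396 = \left(24 - 44\right) - 2396 = -20 - 2396 = -2416$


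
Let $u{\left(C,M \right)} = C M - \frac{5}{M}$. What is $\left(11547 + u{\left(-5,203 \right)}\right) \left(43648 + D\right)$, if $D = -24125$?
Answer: $\frac{5962856899}{29} \approx 2.0562 \cdot 10^{8}$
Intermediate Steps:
$u{\left(C,M \right)} = - \frac{5}{M} + C M$
$\left(11547 + u{\left(-5,203 \right)}\right) \left(43648 + D\right) = \left(11547 - \left(1015 + \frac{5}{203}\right)\right) \left(43648 - 24125\right) = \left(11547 - \frac{206050}{203}\right) 19523 = \frac{2137991}{203} \cdot 19523 = \frac{5962856899}{29}$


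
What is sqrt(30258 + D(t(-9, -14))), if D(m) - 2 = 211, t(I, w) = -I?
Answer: sqrt(30471) ≈ 174.56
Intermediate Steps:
D(m) = 213 (D(m) = 2 + 211 = 213)
sqrt(30258 + D(t(-9, -14))) = sqrt(30258 + 213) = sqrt(30471)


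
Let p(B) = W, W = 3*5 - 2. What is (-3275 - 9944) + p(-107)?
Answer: -13206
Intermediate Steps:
W = 13 (W = 15 - 2 = 13)
p(B) = 13
(-3275 - 9944) + p(-107) = (-3275 - 9944) + 13 = -13219 + 13 = -13206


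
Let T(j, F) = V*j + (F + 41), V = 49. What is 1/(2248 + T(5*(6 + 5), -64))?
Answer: 1/4920 ≈ 0.00020325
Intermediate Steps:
T(j, F) = 41 + F + 49*j (T(j, F) = 49*j + (F + 41) = 49*j + (41 + F) = 41 + F + 49*j)
1/(2248 + T(5*(6 + 5), -64)) = 1/(2248 + (41 - 64 + 49*(5*(6 + 5)))) = 1/(2248 + (41 - 64 + 49*(5*11))) = 1/(2248 + (41 - 64 + 49*55)) = 1/(2248 + (41 - 64 + 2695)) = 1/(2248 + 2672) = 1/4920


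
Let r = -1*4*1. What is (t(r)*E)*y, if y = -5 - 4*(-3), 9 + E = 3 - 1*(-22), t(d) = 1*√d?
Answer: 224*I ≈ 224.0*I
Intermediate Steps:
r = -4 (r = -4*1 = -4)
t(d) = √d
E = 16 (E = -9 + (3 - 1*(-22)) = -9 + (3 + 22) = -9 + 25 = 16)
y = 7 (y = -5 + 12 = 7)
(t(r)*E)*y = (√(-4)*16)*7 = ((2*I)*16)*7 = (32*I)*7 = 224*I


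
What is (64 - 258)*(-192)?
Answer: 37248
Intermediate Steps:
(64 - 258)*(-192) = -194*(-192) = 37248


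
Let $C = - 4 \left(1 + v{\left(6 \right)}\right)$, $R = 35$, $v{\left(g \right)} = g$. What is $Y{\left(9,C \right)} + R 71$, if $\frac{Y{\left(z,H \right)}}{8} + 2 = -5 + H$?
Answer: $2205$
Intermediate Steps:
$C = -28$ ($C = - 4 \left(1 + 6\right) = \left(-4\right) 7 = -28$)
$Y{\left(z,H \right)} = -56 + 8 H$ ($Y{\left(z,H \right)} = -16 + 8 \left(-5 + H\right) = -16 + \left(-40 + 8 H\right) = -56 + 8 H$)
$Y{\left(9,C \right)} + R 71 = \left(-56 + 8 \left(-28\right)\right) + 35 \cdot 71 = \left(-56 - 224\right) + 2485 = -280 + 2485 = 2205$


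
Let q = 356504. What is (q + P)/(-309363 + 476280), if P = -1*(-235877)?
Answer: 592381/166917 ≈ 3.5490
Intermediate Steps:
P = 235877
(q + P)/(-309363 + 476280) = (356504 + 235877)/(-309363 + 476280) = 592381/166917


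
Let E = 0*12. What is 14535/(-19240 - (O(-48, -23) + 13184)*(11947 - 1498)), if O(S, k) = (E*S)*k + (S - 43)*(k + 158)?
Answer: -14535/9412891 ≈ -0.0015442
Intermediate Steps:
E = 0
O(S, k) = (-43 + S)*(158 + k) (O(S, k) = (0*S)*k + (S - 43)*(k + 158) = 0*k + (-43 + S)*(158 + k) = 0 + (-43 + S)*(158 + k) = (-43 + S)*(158 + k))
14535/(-19240 - (O(-48, -23) + 13184)*(11947 - 1498)) = 14535/(-19240 - ((-6794 - 43*(-23) + 158*(-48) - 48*(-23)) + 13184)*(11947 - 1498)) = 14535/(-19240 - ((-6794 + 989 - 7584 + 1104) + 13184)*10449) = 14535/(-19240 - (-12285 + 13184)*10449) = 14535/(-19240 - 899*10449) = 14535/(-19240 - 1*9393651) = 14535/(-19240 - 9393651) = 14535/(-9412891) = 14535*(-1/9412891) = -14535/9412891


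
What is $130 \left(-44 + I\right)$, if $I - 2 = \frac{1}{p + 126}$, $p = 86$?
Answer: $- \frac{578695}{106} \approx -5459.4$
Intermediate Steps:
$I = \frac{425}{212}$ ($I = 2 + \frac{1}{86 + 126} = 2 + \frac{1}{212} = \frac{425}{212} \approx 2.0047$)
$130 \left(-44 + I\right) = 130 \left(-44 + \frac{425}{212}\right) = 130 \left(- \frac{8903}{212}\right) = - \frac{578695}{106}$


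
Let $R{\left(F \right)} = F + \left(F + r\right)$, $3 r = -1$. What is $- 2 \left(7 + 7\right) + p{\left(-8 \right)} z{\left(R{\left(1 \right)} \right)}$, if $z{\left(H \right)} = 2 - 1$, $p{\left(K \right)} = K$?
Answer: $-36$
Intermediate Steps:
$r = - \frac{1}{3}$ ($r = \frac{1}{3} \left(-1\right) = - \frac{1}{3} \approx -0.33333$)
$R{\left(F \right)} = - \frac{1}{3} + 2 F$ ($R{\left(F \right)} = F + \left(F - \frac{1}{3}\right) = F + \left(- \frac{1}{3} + F\right) = - \frac{1}{3} + 2 F$)
$z{\left(H \right)} = 1$ ($z{\left(H \right)} = 2 - 1 = 1$)
$- 2 \left(7 + 7\right) + p{\left(-8 \right)} z{\left(R{\left(1 \right)} \right)} = - 2 \left(7 + 7\right) - 8 = \left(-2\right) 14 - 8 = -28 - 8 = -36$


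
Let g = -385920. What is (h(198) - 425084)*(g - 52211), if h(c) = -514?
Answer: 186467677338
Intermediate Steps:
(h(198) - 425084)*(g - 52211) = (-514 - 425084)*(-385920 - 52211) = -425598*(-438131) = 186467677338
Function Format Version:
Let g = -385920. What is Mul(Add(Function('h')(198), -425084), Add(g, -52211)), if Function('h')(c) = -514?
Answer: 186467677338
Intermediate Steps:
Mul(Add(Function('h')(198), -425084), Add(g, -52211)) = Mul(Add(-514, -425084), Add(-385920, -52211)) = Mul(-425598, -438131) = 186467677338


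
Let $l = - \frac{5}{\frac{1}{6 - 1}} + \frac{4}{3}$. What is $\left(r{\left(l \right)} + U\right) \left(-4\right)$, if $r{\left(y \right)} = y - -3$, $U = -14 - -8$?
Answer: $\frac{320}{3} \approx 106.67$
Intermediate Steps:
$U = -6$ ($U = -14 + 8 = -6$)
$l = - \frac{71}{3}$ ($l = - \frac{5}{\frac{1}{5}} + 4 \cdot \frac{1}{3} = - 5 \frac{1}{\frac{1}{5}} + \frac{4}{3} = \left(-5\right) 5 + \frac{4}{3} = -25 + \frac{4}{3} = - \frac{71}{3} \approx -23.667$)
$r{\left(y \right)} = 3 + y$ ($r{\left(y \right)} = y + 3 = 3 + y$)
$\left(r{\left(l \right)} + U\right) \left(-4\right) = \left(\left(3 - \frac{71}{3}\right) - 6\right) \left(-4\right) = \left(- \frac{62}{3} - 6\right) \left(-4\right) = \left(- \frac{80}{3}\right) \left(-4\right) = \frac{320}{3}$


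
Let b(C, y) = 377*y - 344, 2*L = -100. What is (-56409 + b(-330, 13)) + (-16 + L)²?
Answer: -47496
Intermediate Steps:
L = -50 (L = (½)*(-100) = -50)
b(C, y) = -344 + 377*y
(-56409 + b(-330, 13)) + (-16 + L)² = (-56409 + (-344 + 377*13)) + (-16 - 50)² = (-56409 + (-344 + 4901)) + (-66)² = (-56409 + 4557) + 4356 = -51852 + 4356 = -47496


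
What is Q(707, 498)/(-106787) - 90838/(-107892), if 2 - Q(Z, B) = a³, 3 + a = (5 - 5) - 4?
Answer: 4831547383/5760731502 ≈ 0.83870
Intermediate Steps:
a = -7 (a = -3 + ((5 - 5) - 4) = -3 + (0 - 4) = -3 - 4 = -7)
Q(Z, B) = 345 (Q(Z, B) = 2 - 1*(-7)³ = 2 - 1*(-343) = 2 + 343 = 345)
Q(707, 498)/(-106787) - 90838/(-107892) = 345/(-106787) - 90838/(-107892) = 345*(-1/106787) - 90838*(-1/107892) = -345/106787 + 45419/53946 = 4831547383/5760731502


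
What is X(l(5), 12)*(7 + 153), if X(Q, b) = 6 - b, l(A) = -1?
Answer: -960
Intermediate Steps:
X(l(5), 12)*(7 + 153) = (6 - 1*12)*(7 + 153) = (6 - 12)*160 = -6*160 = -960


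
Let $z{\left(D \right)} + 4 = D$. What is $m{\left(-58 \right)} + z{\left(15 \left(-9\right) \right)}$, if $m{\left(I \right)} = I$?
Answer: $-197$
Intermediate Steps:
$z{\left(D \right)} = -4 + D$
$m{\left(-58 \right)} + z{\left(15 \left(-9\right) \right)} = -58 + \left(-4 + 15 \left(-9\right)\right) = -58 - 139 = -197$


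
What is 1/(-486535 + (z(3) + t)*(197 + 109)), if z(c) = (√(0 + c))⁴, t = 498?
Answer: -1/331393 ≈ -3.0176e-6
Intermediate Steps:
z(c) = c² (z(c) = (√c)⁴ = c²)
1/(-486535 + (z(3) + t)*(197 + 109)) = 1/(-486535 + (3² + 498)*(197 + 109)) = 1/(-486535 + (9 + 498)*306) = 1/(-486535 + 507*306) = 1/(-486535 + 155142) = 1/(-331393) = -1/331393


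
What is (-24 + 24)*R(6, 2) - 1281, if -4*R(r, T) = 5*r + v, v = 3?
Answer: -1281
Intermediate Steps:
R(r, T) = -¾ - 5*r/4 (R(r, T) = -(5*r + 3)/4 = -(3 + 5*r)/4 = -¾ - 5*r/4)
(-24 + 24)*R(6, 2) - 1281 = (-24 + 24)*(-¾ - 5/4*6) - 1281 = 0*(-¾ - 15/2) - 1281 = 0*(-33/4) - 1281 = 0 - 1281 = -1281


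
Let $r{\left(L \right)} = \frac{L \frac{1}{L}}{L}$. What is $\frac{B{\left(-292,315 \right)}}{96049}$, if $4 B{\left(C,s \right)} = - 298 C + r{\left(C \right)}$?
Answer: $\frac{25408671}{112185232} \approx 0.22649$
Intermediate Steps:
$r{\left(L \right)} = \frac{1}{L}$ ($r{\left(L \right)} = 1 \frac{1}{L} = \frac{1}{L}$)
$B{\left(C,s \right)} = - \frac{149 C}{2} + \frac{1}{4 C}$ ($B{\left(C,s \right)} = \frac{- 298 C + \frac{1}{C}}{4} = \frac{\frac{1}{C} - 298 C}{4} = - \frac{149 C}{2} + \frac{1}{4 C}$)
$\frac{B{\left(-292,315 \right)}}{96049} = \frac{\frac{1}{4} \frac{1}{-292} \left(1 - 298 \left(-292\right)^{2}\right)}{96049} = \frac{1}{4} \left(- \frac{1}{292}\right) \left(1 - 25408672\right) \frac{1}{96049} = \frac{1}{4} \left(- \frac{1}{292}\right) \left(-25408671\right) \frac{1}{96049} = \frac{25408671}{1168} \cdot \frac{1}{96049} = \frac{25408671}{112185232}$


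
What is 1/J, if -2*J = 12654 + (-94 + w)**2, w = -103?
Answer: -2/51463 ≈ -3.8863e-5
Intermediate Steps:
J = -51463/2 (J = -(12654 + (-94 - 103)**2)/2 = -(12654 + (-197)**2)/2 = -(12654 + 38809)/2 = -1/2*51463 = -51463/2 ≈ -25732.)
1/J = 1/(-51463/2) = -2/51463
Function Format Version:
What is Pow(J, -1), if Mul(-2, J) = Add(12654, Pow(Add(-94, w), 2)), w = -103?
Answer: Rational(-2, 51463) ≈ -3.8863e-5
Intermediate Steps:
J = Rational(-51463, 2) (J = Mul(Rational(-1, 2), Add(12654, Pow(Add(-94, -103), 2))) = Mul(Rational(-1, 2), Add(12654, Pow(-197, 2))) = Mul(Rational(-1, 2), Add(12654, 38809)) = Mul(Rational(-1, 2), 51463) = Rational(-51463, 2) ≈ -25732.)
Pow(J, -1) = Pow(Rational(-51463, 2), -1) = Rational(-2, 51463)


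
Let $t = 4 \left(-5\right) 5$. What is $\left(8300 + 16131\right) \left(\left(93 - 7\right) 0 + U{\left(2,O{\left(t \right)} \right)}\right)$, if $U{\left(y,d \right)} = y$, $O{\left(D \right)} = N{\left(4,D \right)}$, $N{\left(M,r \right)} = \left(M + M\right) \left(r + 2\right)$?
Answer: $48862$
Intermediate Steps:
$N{\left(M,r \right)} = 2 M \left(2 + r\right)$
$t = -100$ ($t = \left(-20\right) 5 = -100$)
$O{\left(D \right)} = 16 + 8 D$ ($O{\left(D \right)} = 2 \cdot 4 \left(2 + D\right) = 16 + 8 D$)
$\left(8300 + 16131\right) \left(\left(93 - 7\right) 0 + U{\left(2,O{\left(t \right)} \right)}\right) = \left(8300 + 16131\right) \left(\left(93 - 7\right) 0 + 2\right) = 24431 \left(86 \cdot 0 + 2\right) = 24431 \left(0 + 2\right) = 24431 \cdot 2 = 48862$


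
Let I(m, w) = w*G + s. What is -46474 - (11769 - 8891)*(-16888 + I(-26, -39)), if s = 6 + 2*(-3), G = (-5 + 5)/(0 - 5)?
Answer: 48557190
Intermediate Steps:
G = 0 (G = 0/(-5) = 0*(-1/5) = 0)
s = 0 (s = 6 - 6 = 0)
I(m, w) = 0 (I(m, w) = w*0 + 0 = 0 + 0 = 0)
-46474 - (11769 - 8891)*(-16888 + I(-26, -39)) = -46474 - (11769 - 8891)*(-16888 + 0) = -46474 - 2878*(-16888) = -46474 - 1*(-48603664) = -46474 + 48603664 = 48557190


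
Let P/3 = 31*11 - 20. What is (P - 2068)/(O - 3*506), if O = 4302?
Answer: -1105/2784 ≈ -0.39691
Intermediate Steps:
P = 963 (P = 3*(31*11 - 20) = 3*(341 - 20) = 3*321 = 963)
(P - 2068)/(O - 3*506) = (963 - 2068)/(4302 - 3*506) = -1105/(4302 - 1518) = -1105/2784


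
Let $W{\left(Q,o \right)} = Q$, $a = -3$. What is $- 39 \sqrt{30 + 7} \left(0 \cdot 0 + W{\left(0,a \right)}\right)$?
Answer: $0$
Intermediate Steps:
$- 39 \sqrt{30 + 7} \left(0 \cdot 0 + W{\left(0,a \right)}\right) = - 39 \sqrt{30 + 7} \left(0 \cdot 0 + 0\right) = - 39 \sqrt{37} \left(0 + 0\right) = - 39 \sqrt{37} \cdot 0 = 0$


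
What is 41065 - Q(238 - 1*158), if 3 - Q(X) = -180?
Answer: 40882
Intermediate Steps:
Q(X) = 183 (Q(X) = 3 - 1*(-180) = 3 + 180 = 183)
41065 - Q(238 - 1*158) = 41065 - 1*183 = 41065 - 183 = 40882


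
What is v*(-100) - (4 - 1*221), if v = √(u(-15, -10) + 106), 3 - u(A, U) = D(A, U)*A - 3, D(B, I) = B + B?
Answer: 217 - 1300*I*√2 ≈ 217.0 - 1838.5*I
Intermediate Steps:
D(B, I) = 2*B
u(A, U) = 6 - 2*A² (u(A, U) = 3 - ((2*A)*A - 3) = 3 - (2*A² - 3) = 3 - (-3 + 2*A²) = 3 + (3 - 2*A²) = 6 - 2*A²)
v = 13*I*√2 (v = √((6 - 2*(-15)²) + 106) = √((6 - 2*225) + 106) = √((6 - 450) + 106) = √(-444 + 106) = √(-338) = 13*I*√2 ≈ 18.385*I)
v*(-100) - (4 - 1*221) = (13*I*√2)*(-100) - (4 - 1*221) = -1300*I*√2 - (4 - 221) = -1300*I*√2 - 1*(-217) = -1300*I*√2 + 217 = 217 - 1300*I*√2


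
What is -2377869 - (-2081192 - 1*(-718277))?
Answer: -1014954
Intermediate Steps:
-2377869 - (-2081192 - 1*(-718277)) = -2377869 - (-2081192 + 718277) = -2377869 - 1*(-1362915) = -2377869 + 1362915 = -1014954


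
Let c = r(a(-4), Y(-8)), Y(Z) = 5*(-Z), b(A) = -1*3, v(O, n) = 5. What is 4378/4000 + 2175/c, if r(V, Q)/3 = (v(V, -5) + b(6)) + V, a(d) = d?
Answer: -722811/2000 ≈ -361.41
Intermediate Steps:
b(A) = -3
Y(Z) = -5*Z
r(V, Q) = 6 + 3*V (r(V, Q) = 3*((5 - 3) + V) = 3*(2 + V) = 6 + 3*V)
c = -6 (c = 6 + 3*(-4) = 6 - 12 = -6)
4378/4000 + 2175/c = 4378/4000 + 2175/(-6) = 4378*(1/4000) + 2175*(-⅙) = 2189/2000 - 725/2 = -722811/2000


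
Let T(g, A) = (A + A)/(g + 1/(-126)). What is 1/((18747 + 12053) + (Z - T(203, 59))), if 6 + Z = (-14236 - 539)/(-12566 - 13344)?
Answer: 132540014/4081435725175 ≈ 3.2474e-5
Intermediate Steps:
Z = -28137/5182 (Z = -6 + (-14236 - 539)/(-12566 - 13344) = -6 - 14775/(-25910) = -6 - 14775*(-1/25910) = -6 + 2955/5182 = -28137/5182 ≈ -5.4298)
T(g, A) = 2*A/(-1/126 + g) (T(g, A) = (2*A)/(g - 1/126) = (2*A)/(-1/126 + g) = 2*A/(-1/126 + g))
1/((18747 + 12053) + (Z - T(203, 59))) = 1/((18747 + 12053) + (-28137/5182 - 252*59/(-1 + 126*203))) = 1/(30800 + (-28137/5182 - 252*59/(-1 + 25578))) = 1/(30800 + (-28137/5182 - 252*59/25577)) = 1/(30800 + (-28137/5182 - 1*14868/25577)) = 1/(30800 + (-28137/5182 - 14868/25577)) = 1/(30800 - 796706025/132540014) = 1/(4081435725175/132540014) = 132540014/4081435725175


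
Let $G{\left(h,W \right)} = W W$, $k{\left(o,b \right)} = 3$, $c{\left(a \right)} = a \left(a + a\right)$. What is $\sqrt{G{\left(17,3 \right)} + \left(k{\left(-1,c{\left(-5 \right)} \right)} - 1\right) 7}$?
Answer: $\sqrt{23} \approx 4.7958$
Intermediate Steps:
$c{\left(a \right)} = 2 a^{2}$ ($c{\left(a \right)} = a 2 a = 2 a^{2}$)
$G{\left(h,W \right)} = W^{2}$
$\sqrt{G{\left(17,3 \right)} + \left(k{\left(-1,c{\left(-5 \right)} \right)} - 1\right) 7} = \sqrt{3^{2} + \left(3 - 1\right) 7} = \sqrt{9 + \left(3 - 1\right) 7} = \sqrt{9 + 2 \cdot 7} = \sqrt{9 + 14} = \sqrt{23}$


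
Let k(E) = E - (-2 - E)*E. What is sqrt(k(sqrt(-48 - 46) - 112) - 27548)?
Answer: sqrt(-15434 - 221*I*sqrt(94)) ≈ 8.603 - 124.53*I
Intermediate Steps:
k(E) = E - E*(-2 - E)
sqrt(k(sqrt(-48 - 46) - 112) - 27548) = sqrt((sqrt(-48 - 46) - 112)*(3 + (sqrt(-48 - 46) - 112)) - 27548) = sqrt((sqrt(-94) - 112)*(3 + (sqrt(-94) - 112)) - 27548) = sqrt((I*sqrt(94) - 112)*(3 + (I*sqrt(94) - 112)) - 27548) = sqrt((-112 + I*sqrt(94))*(3 + (-112 + I*sqrt(94))) - 27548) = sqrt((-112 + I*sqrt(94))*(-109 + I*sqrt(94)) - 27548) = sqrt(-27548 + (-112 + I*sqrt(94))*(-109 + I*sqrt(94)))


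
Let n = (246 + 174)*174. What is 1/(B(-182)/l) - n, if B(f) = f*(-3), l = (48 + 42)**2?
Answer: -6648930/91 ≈ -73065.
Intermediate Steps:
l = 8100 (l = 90**2 = 8100)
B(f) = -3*f
n = 73080 (n = 420*174 = 73080)
1/(B(-182)/l) - n = 1/(-3*(-182)/8100) - 1*73080 = 1/(546*(1/8100)) - 73080 = 1/(91/1350) - 73080 = 1350/91 - 73080 = -6648930/91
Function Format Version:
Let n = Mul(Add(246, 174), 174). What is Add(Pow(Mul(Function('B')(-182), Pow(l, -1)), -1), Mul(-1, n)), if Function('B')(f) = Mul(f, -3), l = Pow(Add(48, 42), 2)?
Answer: Rational(-6648930, 91) ≈ -73065.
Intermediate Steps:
l = 8100 (l = Pow(90, 2) = 8100)
Function('B')(f) = Mul(-3, f)
n = 73080 (n = Mul(420, 174) = 73080)
Add(Pow(Mul(Function('B')(-182), Pow(l, -1)), -1), Mul(-1, n)) = Add(Pow(Mul(Mul(-3, -182), Pow(8100, -1)), -1), Mul(-1, 73080)) = Add(Pow(Mul(546, Rational(1, 8100)), -1), -73080) = Add(Pow(Rational(91, 1350), -1), -73080) = Add(Rational(1350, 91), -73080) = Rational(-6648930, 91)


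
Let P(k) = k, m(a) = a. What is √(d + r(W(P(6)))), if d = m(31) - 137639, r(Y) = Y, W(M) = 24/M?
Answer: 2*I*√34401 ≈ 370.95*I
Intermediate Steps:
d = -137608 (d = 31 - 137639 = -137608)
√(d + r(W(P(6)))) = √(-137608 + 24/6) = √(-137608 + 24*(⅙)) = √(-137608 + 4) = √(-137604) = 2*I*√34401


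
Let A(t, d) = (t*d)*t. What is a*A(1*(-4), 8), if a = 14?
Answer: 1792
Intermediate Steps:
A(t, d) = d*t² (A(t, d) = (d*t)*t = d*t²)
a*A(1*(-4), 8) = 14*(8*(1*(-4))²) = 14*(8*(-4)²) = 14*(8*16) = 14*128 = 1792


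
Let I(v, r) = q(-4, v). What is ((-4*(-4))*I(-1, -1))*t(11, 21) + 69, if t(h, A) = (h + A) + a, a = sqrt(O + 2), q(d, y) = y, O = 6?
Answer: -443 - 32*sqrt(2) ≈ -488.25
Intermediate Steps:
a = 2*sqrt(2) (a = sqrt(6 + 2) = sqrt(8) = 2*sqrt(2) ≈ 2.8284)
I(v, r) = v
t(h, A) = A + h + 2*sqrt(2) (t(h, A) = (h + A) + 2*sqrt(2) = (A + h) + 2*sqrt(2) = A + h + 2*sqrt(2))
((-4*(-4))*I(-1, -1))*t(11, 21) + 69 = (-4*(-4)*(-1))*(21 + 11 + 2*sqrt(2)) + 69 = (16*(-1))*(32 + 2*sqrt(2)) + 69 = -16*(32 + 2*sqrt(2)) + 69 = (-512 - 32*sqrt(2)) + 69 = -443 - 32*sqrt(2)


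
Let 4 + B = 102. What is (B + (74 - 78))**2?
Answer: 8836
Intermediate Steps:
B = 98 (B = -4 + 102 = 98)
(B + (74 - 78))**2 = (98 + (74 - 78))**2 = (98 - 4)**2 = 94**2 = 8836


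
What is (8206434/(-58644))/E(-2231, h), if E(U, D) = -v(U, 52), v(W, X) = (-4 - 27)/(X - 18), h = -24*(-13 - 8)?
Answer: -861169/5611 ≈ -153.48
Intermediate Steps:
h = 504 (h = -24*(-21) = 504)
v(W, X) = -31/(-18 + X)
E(U, D) = 31/34 (E(U, D) = -(-31)/(-18 + 52) = -(-31)/34 = -1*(-31/34) = 31/34)
(8206434/(-58644))/E(-2231, h) = (8206434/(-58644))/(31/34) = (8206434*(-1/58644))*(34/31) = -50657/362*34/31 = -861169/5611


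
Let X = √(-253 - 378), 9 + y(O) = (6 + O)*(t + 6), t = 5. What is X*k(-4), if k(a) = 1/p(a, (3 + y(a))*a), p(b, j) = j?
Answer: -I*√631/64 ≈ -0.3925*I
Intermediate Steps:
y(O) = 57 + 11*O (y(O) = -9 + (6 + O)*(5 + 6) = -9 + (6 + O)*11 = -9 + (66 + 11*O) = 57 + 11*O)
k(a) = 1/(a*(60 + 11*a)) (k(a) = 1/((3 + (57 + 11*a))*a) = 1/((60 + 11*a)*a) = 1/(a*(60 + 11*a)))
X = I*√631 (X = √(-631) = I*√631 ≈ 25.12*I)
X*k(-4) = (I*√631)*(1/((-4)*(60 + 11*(-4)))) = (I*√631)*(-1/(4*(60 - 44))) = (I*√631)*(-¼/16) = (I*√631)*(-¼*1/16) = (I*√631)*(-1/64) = -I*√631/64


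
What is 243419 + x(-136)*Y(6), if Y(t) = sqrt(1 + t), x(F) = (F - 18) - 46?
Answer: 243419 - 200*sqrt(7) ≈ 2.4289e+5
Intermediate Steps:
x(F) = -64 + F (x(F) = (-18 + F) - 46 = -64 + F)
243419 + x(-136)*Y(6) = 243419 + (-64 - 136)*sqrt(1 + 6) = 243419 - 200*sqrt(7)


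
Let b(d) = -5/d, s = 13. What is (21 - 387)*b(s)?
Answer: 1830/13 ≈ 140.77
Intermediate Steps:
(21 - 387)*b(s) = (21 - 387)*(-5/13) = -(-1830)/13 = -366*(-5/13) = 1830/13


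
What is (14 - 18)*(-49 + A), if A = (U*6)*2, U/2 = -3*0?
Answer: 196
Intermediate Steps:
U = 0 (U = 2*(-3*0) = 2*0 = 0)
A = 0 (A = (0*6)*2 = 0*2 = 0)
(14 - 18)*(-49 + A) = (14 - 18)*(-49 + 0) = -4*(-49) = 196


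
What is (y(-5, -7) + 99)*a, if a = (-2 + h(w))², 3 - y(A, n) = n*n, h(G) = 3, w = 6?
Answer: 53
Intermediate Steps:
y(A, n) = 3 - n² (y(A, n) = 3 - n*n = 3 - n²)
a = 1 (a = (-2 + 3)² = 1² = 1)
(y(-5, -7) + 99)*a = ((3 - 1*(-7)²) + 99)*1 = ((3 - 1*49) + 99)*1 = ((3 - 49) + 99)*1 = (-46 + 99)*1 = 53*1 = 53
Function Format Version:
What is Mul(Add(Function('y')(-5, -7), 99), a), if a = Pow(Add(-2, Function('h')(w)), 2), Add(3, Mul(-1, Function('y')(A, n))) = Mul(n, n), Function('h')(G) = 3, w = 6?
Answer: 53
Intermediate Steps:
Function('y')(A, n) = Add(3, Mul(-1, Pow(n, 2))) (Function('y')(A, n) = Add(3, Mul(-1, Mul(n, n))) = Add(3, Mul(-1, Pow(n, 2))))
a = 1 (a = Pow(Add(-2, 3), 2) = Pow(1, 2) = 1)
Mul(Add(Function('y')(-5, -7), 99), a) = Mul(Add(Add(3, Mul(-1, Pow(-7, 2))), 99), 1) = Mul(Add(Add(3, Mul(-1, 49)), 99), 1) = Mul(Add(Add(3, -49), 99), 1) = Mul(Add(-46, 99), 1) = Mul(53, 1) = 53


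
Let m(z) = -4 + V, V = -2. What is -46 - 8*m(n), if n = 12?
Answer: 2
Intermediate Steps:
m(z) = -6 (m(z) = -4 - 2 = -6)
-46 - 8*m(n) = -46 - 8*(-6) = -46 + 48 = 2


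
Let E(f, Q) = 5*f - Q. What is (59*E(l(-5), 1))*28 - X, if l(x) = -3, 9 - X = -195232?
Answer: -221673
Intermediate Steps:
X = 195241 (X = 9 - 1*(-195232) = 9 + 195232 = 195241)
E(f, Q) = -Q + 5*f
(59*E(l(-5), 1))*28 - X = (59*(-1*1 + 5*(-3)))*28 - 1*195241 = (59*(-1 - 15))*28 - 195241 = (59*(-16))*28 - 195241 = -944*28 - 195241 = -26432 - 195241 = -221673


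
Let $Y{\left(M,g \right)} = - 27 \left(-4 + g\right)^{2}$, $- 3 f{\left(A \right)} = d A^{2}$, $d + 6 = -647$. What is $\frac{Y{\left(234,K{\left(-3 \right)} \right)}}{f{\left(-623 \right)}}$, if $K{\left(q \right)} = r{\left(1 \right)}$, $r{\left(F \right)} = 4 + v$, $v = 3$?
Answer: $- \frac{729}{253448237} \approx -2.8763 \cdot 10^{-6}$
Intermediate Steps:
$r{\left(F \right)} = 7$ ($r{\left(F \right)} = 4 + 3 = 7$)
$K{\left(q \right)} = 7$
$d = -653$ ($d = -6 - 647 = -653$)
$f{\left(A \right)} = \frac{653 A^{2}}{3}$ ($f{\left(A \right)} = - \frac{\left(-653\right) A^{2}}{3} = \frac{653 A^{2}}{3}$)
$\frac{Y{\left(234,K{\left(-3 \right)} \right)}}{f{\left(-623 \right)}} = \frac{\left(-27\right) \left(-4 + 7\right)^{2}}{\frac{653}{3} \left(-623\right)^{2}} = \frac{\left(-27\right) 3^{2}}{\frac{653}{3} \cdot 388129} = \frac{\left(-27\right) 9}{\frac{253448237}{3}} = \left(-243\right) \frac{3}{253448237} = - \frac{729}{253448237}$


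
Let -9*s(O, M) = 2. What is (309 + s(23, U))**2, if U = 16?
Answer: 7722841/81 ≈ 95344.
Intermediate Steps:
s(O, M) = -2/9 (s(O, M) = -1/9*2 = -2/9)
(309 + s(23, U))**2 = (309 - 2/9)**2 = (2779/9)**2 = 7722841/81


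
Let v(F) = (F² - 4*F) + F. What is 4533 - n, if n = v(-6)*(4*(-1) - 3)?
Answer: 4911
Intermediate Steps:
v(F) = F² - 3*F
n = -378 (n = (-6*(-3 - 6))*(4*(-1) - 3) = (-6*(-9))*(-4 - 3) = 54*(-7) = -378)
4533 - n = 4533 - 1*(-378) = 4533 + 378 = 4911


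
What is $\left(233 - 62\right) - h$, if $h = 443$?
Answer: $-272$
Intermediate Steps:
$\left(233 - 62\right) - h = \left(233 - 62\right) - 443 = 171 - 443 = -272$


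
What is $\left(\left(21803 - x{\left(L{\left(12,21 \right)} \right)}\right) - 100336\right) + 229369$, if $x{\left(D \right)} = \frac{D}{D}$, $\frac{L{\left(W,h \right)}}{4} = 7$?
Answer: $150835$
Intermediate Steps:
$L{\left(W,h \right)} = 28$ ($L{\left(W,h \right)} = 4 \cdot 7 = 28$)
$x{\left(D \right)} = 1$
$\left(\left(21803 - x{\left(L{\left(12,21 \right)} \right)}\right) - 100336\right) + 229369 = \left(\left(21803 - 1\right) - 100336\right) + 229369 = \left(21802 - 100336\right) + 229369 = -78534 + 229369 = 150835$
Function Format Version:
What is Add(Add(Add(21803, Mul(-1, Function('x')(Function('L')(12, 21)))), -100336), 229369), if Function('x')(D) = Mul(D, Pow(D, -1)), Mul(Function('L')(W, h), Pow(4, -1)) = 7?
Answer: 150835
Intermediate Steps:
Function('L')(W, h) = 28 (Function('L')(W, h) = Mul(4, 7) = 28)
Function('x')(D) = 1
Add(Add(Add(21803, Mul(-1, Function('x')(Function('L')(12, 21)))), -100336), 229369) = Add(Add(Add(21803, Mul(-1, 1)), -100336), 229369) = Add(Add(Add(21803, -1), -100336), 229369) = Add(Add(21802, -100336), 229369) = Add(-78534, 229369) = 150835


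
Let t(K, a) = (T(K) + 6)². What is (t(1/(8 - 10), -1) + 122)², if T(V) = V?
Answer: 370881/16 ≈ 23180.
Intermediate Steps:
t(K, a) = (6 + K)² (t(K, a) = (K + 6)² = (6 + K)²)
(t(1/(8 - 10), -1) + 122)² = ((6 + 1/(8 - 10))² + 122)² = ((6 + 1/(-2))² + 122)² = ((6 - ½)² + 122)² = ((11/2)² + 122)² = (121/4 + 122)² = (609/4)² = 370881/16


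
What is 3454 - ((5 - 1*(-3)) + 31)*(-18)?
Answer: 4156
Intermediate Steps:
3454 - ((5 - 1*(-3)) + 31)*(-18) = 3454 - ((5 + 3) + 31)*(-18) = 3454 - (8 + 31)*(-18) = 3454 - 39*(-18) = 3454 - 1*(-702) = 3454 + 702 = 4156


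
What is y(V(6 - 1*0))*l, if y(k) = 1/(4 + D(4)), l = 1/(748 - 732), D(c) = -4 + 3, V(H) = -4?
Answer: 1/48 ≈ 0.020833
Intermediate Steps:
D(c) = -1
l = 1/16 ≈ 0.062500
y(k) = ⅓ (y(k) = 1/(4 - 1) = 1/3 = ⅓)
y(V(6 - 1*0))*l = (⅓)*(1/16) = 1/48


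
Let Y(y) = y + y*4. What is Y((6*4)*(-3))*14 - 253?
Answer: -5293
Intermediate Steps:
Y(y) = 5*y (Y(y) = y + 4*y = 5*y)
Y((6*4)*(-3))*14 - 253 = (5*((6*4)*(-3)))*14 - 253 = (5*(24*(-3)))*14 - 253 = (5*(-72))*14 - 253 = -360*14 - 253 = -5040 - 253 = -5293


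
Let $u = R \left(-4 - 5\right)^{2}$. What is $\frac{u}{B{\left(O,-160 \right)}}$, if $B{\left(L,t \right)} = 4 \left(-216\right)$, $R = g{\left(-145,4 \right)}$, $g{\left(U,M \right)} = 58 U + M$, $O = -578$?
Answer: $\frac{12609}{16} \approx 788.06$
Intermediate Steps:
$g{\left(U,M \right)} = M + 58 U$
$R = -8406$ ($R = 4 + 58 \left(-145\right) = 4 - 8410 = -8406$)
$B{\left(L,t \right)} = -864$
$u = -680886$ ($u = - 8406 \left(-4 - 5\right)^{2} = - 8406 \left(-9\right)^{2} = \left(-8406\right) 81 = -680886$)
$\frac{u}{B{\left(O,-160 \right)}} = - \frac{680886}{-864} = \left(-680886\right) \left(- \frac{1}{864}\right) = \frac{12609}{16}$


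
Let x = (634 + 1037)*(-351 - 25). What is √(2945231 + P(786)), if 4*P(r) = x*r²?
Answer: I*√97036743673 ≈ 3.1151e+5*I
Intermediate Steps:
x = -628296 (x = 1671*(-376) = -628296)
P(r) = -157074*r² (P(r) = (-628296*r²)/4 = -157074*r²)
√(2945231 + P(786)) = √(2945231 - 157074*786²) = √(2945231 - 157074*617796) = √(2945231 - 97039688904) = √(-97036743673) = I*√97036743673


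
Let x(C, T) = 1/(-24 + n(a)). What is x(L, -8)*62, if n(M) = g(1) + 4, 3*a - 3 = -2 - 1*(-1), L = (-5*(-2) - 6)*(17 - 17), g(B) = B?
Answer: -62/19 ≈ -3.2632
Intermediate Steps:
L = 0 (L = (10 - 6)*0 = 4*0 = 0)
a = 2/3 (a = 1 + (-2 - 1*(-1))/3 = 1 + (-2 + 1)/3 = 1 + (1/3)*(-1) = 1 - 1/3 = 2/3 ≈ 0.66667)
n(M) = 5 (n(M) = 1 + 4 = 5)
x(C, T) = -1/19 (x(C, T) = 1/(-24 + 5) = 1/(-19) = -1/19)
x(L, -8)*62 = -1/19*62 = -62/19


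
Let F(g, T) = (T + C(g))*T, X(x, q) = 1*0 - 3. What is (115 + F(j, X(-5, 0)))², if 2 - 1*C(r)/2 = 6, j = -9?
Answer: 21904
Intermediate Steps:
C(r) = -8 (C(r) = 4 - 2*6 = 4 - 12 = -8)
X(x, q) = -3 (X(x, q) = 0 - 3 = -3)
F(g, T) = T*(-8 + T) (F(g, T) = (T - 8)*T = (-8 + T)*T = T*(-8 + T))
(115 + F(j, X(-5, 0)))² = (115 - 3*(-8 - 3))² = (115 - 3*(-11))² = (115 + 33)² = 148² = 21904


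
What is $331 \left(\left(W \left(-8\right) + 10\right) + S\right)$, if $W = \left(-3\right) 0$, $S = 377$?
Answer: $128097$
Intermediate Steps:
$W = 0$
$331 \left(\left(W \left(-8\right) + 10\right) + S\right) = 331 \left(\left(0 \left(-8\right) + 10\right) + 377\right) = 331 \left(\left(0 + 10\right) + 377\right) = 331 \left(10 + 377\right) = 331 \cdot 387 = 128097$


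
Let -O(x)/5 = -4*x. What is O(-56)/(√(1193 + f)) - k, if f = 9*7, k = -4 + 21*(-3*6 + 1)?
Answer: 361 - 280*√314/157 ≈ 329.40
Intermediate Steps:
O(x) = 20*x (O(x) = -(-20)*x = 20*x)
k = -361 (k = -4 + 21*(-18 + 1) = -4 + 21*(-17) = -4 - 357 = -361)
f = 63
O(-56)/(√(1193 + f)) - k = (20*(-56))/(√(1193 + 63)) - 1*(-361) = -1120*√314/628 + 361 = -280*√314/157 + 361 = 361 - 280*√314/157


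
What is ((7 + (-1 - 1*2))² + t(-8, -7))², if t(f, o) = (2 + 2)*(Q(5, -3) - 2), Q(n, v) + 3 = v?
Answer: 256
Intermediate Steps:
Q(n, v) = -3 + v
t(f, o) = -32 (t(f, o) = (2 + 2)*((-3 - 3) - 2) = 4*(-6 - 2) = 4*(-8) = -32)
((7 + (-1 - 1*2))² + t(-8, -7))² = ((7 + (-1 - 1*2))² - 32)² = ((7 + (-1 - 2))² - 32)² = ((7 - 3)² - 32)² = (4² - 32)² = (16 - 32)² = (-16)² = 256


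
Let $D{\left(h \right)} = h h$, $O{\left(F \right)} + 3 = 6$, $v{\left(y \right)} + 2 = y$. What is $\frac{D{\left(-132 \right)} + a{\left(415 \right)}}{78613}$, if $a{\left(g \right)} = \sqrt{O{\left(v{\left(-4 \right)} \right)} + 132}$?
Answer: $\frac{17424}{78613} + \frac{3 \sqrt{15}}{78613} \approx 0.22179$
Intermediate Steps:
$v{\left(y \right)} = -2 + y$
$O{\left(F \right)} = 3$ ($O{\left(F \right)} = -3 + 6 = 3$)
$D{\left(h \right)} = h^{2}$
$a{\left(g \right)} = 3 \sqrt{15}$ ($a{\left(g \right)} = \sqrt{3 + 132} = \sqrt{135} = 3 \sqrt{15}$)
$\frac{D{\left(-132 \right)} + a{\left(415 \right)}}{78613} = \frac{\left(-132\right)^{2} + 3 \sqrt{15}}{78613} = \left(17424 + 3 \sqrt{15}\right) \frac{1}{78613} = \frac{17424}{78613} + \frac{3 \sqrt{15}}{78613}$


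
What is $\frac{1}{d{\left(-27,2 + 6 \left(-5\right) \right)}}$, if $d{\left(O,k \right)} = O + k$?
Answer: $- \frac{1}{55} \approx -0.018182$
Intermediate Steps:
$\frac{1}{d{\left(-27,2 + 6 \left(-5\right) \right)}} = \frac{1}{-27 + \left(2 + 6 \left(-5\right)\right)} = \frac{1}{-27 + \left(2 - 30\right)} = \frac{1}{-27 - 28} = \frac{1}{-55} = - \frac{1}{55}$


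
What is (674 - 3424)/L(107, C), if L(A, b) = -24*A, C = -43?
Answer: 1375/1284 ≈ 1.0709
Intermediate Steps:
(674 - 3424)/L(107, C) = (674 - 3424)/((-24*107)) = -2750/(-2568) = -2750*(-1/2568) = 1375/1284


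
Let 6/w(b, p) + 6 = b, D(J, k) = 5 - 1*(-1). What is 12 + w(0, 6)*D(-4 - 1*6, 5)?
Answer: 6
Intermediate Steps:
D(J, k) = 6 (D(J, k) = 5 + 1 = 6)
w(b, p) = 6/(-6 + b)
12 + w(0, 6)*D(-4 - 1*6, 5) = 12 + (6/(-6 + 0))*6 = 12 + (6/(-6))*6 = 12 + (6*(-1/6))*6 = 12 - 1*6 = 12 - 6 = 6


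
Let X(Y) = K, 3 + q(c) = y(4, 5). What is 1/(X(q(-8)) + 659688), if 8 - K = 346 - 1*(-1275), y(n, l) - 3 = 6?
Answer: 1/658075 ≈ 1.5196e-6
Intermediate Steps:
y(n, l) = 9 (y(n, l) = 3 + 6 = 9)
q(c) = 6 (q(c) = -3 + 9 = 6)
K = -1613 (K = 8 - (346 - 1*(-1275)) = 8 - (346 + 1275) = 8 - 1*1621 = 8 - 1621 = -1613)
X(Y) = -1613
1/(X(q(-8)) + 659688) = 1/(-1613 + 659688) = 1/658075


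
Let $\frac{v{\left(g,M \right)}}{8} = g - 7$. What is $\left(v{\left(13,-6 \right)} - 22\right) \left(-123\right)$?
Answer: $-3198$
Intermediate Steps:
$v{\left(g,M \right)} = -56 + 8 g$ ($v{\left(g,M \right)} = 8 \left(g - 7\right) = 8 \left(-7 + g\right) = -56 + 8 g$)
$\left(v{\left(13,-6 \right)} - 22\right) \left(-123\right) = \left(\left(-56 + 8 \cdot 13\right) - 22\right) \left(-123\right) = \left(\left(-56 + 104\right) - 22\right) \left(-123\right) = \left(48 - 22\right) \left(-123\right) = 26 \left(-123\right) = -3198$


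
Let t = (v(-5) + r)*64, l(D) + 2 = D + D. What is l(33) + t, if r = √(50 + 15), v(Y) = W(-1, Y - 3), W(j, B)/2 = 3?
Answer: 448 + 64*√65 ≈ 963.98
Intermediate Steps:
l(D) = -2 + 2*D (l(D) = -2 + (D + D) = -2 + 2*D)
W(j, B) = 6 (W(j, B) = 2*3 = 6)
v(Y) = 6
r = √65 ≈ 8.0623
t = 384 + 64*√65 (t = (6 + √65)*64 = 384 + 64*√65 ≈ 899.98)
l(33) + t = (-2 + 2*33) + (384 + 64*√65) = (-2 + 66) + (384 + 64*√65) = 64 + (384 + 64*√65) = 448 + 64*√65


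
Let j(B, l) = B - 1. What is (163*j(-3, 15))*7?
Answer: -4564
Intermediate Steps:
j(B, l) = -1 + B
(163*j(-3, 15))*7 = (163*(-1 - 3))*7 = (163*(-4))*7 = -652*7 = -4564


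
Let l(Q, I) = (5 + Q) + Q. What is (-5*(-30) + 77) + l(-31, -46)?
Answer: 170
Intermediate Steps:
l(Q, I) = 5 + 2*Q
(-5*(-30) + 77) + l(-31, -46) = (-5*(-30) + 77) + (5 + 2*(-31)) = (150 + 77) + (5 - 62) = 227 - 57 = 170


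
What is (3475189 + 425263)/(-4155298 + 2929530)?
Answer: -975113/306442 ≈ -3.1820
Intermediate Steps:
(3475189 + 425263)/(-4155298 + 2929530) = 3900452/(-1225768) = 3900452*(-1/1225768) = -975113/306442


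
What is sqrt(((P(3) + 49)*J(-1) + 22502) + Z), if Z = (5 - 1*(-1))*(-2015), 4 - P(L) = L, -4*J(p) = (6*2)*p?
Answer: sqrt(10562) ≈ 102.77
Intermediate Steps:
J(p) = -3*p (J(p) = -6*2*p/4 = -3*p)
P(L) = 4 - L
Z = -12090 (Z = (5 + 1)*(-2015) = 6*(-2015) = -12090)
sqrt(((P(3) + 49)*J(-1) + 22502) + Z) = sqrt((((4 - 1*3) + 49)*(-3*(-1)) + 22502) - 12090) = sqrt((((4 - 3) + 49)*3 + 22502) - 12090) = sqrt(((1 + 49)*3 + 22502) - 12090) = sqrt((50*3 + 22502) - 12090) = sqrt((150 + 22502) - 12090) = sqrt(22652 - 12090) = sqrt(10562)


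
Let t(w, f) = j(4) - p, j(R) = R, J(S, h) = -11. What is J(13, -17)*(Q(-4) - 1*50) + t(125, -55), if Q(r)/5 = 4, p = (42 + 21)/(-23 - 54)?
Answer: 3683/11 ≈ 334.82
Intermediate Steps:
p = -9/11 (p = 63/(-77) = 63*(-1/77) = -9/11 ≈ -0.81818)
Q(r) = 20 (Q(r) = 5*4 = 20)
t(w, f) = 53/11 (t(w, f) = 4 - 1*(-9/11) = 4 + 9/11 = 53/11)
J(13, -17)*(Q(-4) - 1*50) + t(125, -55) = -11*(20 - 1*50) + 53/11 = -11*(20 - 50) + 53/11 = -11*(-30) + 53/11 = 330 + 53/11 = 3683/11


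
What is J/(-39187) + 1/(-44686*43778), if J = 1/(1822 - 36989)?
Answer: 578174479/2695905945078401132 ≈ 2.1446e-10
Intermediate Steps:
J = -1/35167 (J = 1/(-35167) = -1/35167 ≈ -2.8436e-5)
J/(-39187) + 1/(-44686*43778) = -1/35167/(-39187) + 1/(-44686*43778) = -1/35167*(-1/39187) - 1/44686*1/43778 = 1/1378089229 - 1/1956263708 = 578174479/2695905945078401132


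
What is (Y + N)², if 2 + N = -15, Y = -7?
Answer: 576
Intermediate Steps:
N = -17 (N = -2 - 15 = -17)
(Y + N)² = (-7 - 17)² = (-24)² = 576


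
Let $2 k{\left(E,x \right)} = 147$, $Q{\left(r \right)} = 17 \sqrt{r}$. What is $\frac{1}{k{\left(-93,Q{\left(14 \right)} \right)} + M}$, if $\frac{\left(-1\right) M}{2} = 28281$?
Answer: $- \frac{2}{112977} \approx -1.7703 \cdot 10^{-5}$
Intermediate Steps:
$M = -56562$ ($M = \left(-2\right) 28281 = -56562$)
$k{\left(E,x \right)} = \frac{147}{2}$ ($k{\left(E,x \right)} = \frac{1}{2} \cdot 147 = \frac{147}{2}$)
$\frac{1}{k{\left(-93,Q{\left(14 \right)} \right)} + M} = \frac{1}{\frac{147}{2} - 56562} = \frac{1}{- \frac{112977}{2}} = - \frac{2}{112977}$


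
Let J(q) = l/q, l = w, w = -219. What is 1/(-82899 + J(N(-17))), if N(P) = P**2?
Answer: -289/23958030 ≈ -1.2063e-5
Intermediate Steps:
l = -219
J(q) = -219/q
1/(-82899 + J(N(-17))) = 1/(-82899 - 219/((-17)**2)) = 1/(-82899 - 219/289) = 1/(-23958030/289) = -289/23958030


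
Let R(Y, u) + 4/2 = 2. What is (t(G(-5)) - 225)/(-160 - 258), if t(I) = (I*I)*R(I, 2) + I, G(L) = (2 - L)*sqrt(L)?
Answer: 225/418 - 7*I*sqrt(5)/418 ≈ 0.53828 - 0.037446*I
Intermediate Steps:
R(Y, u) = 0 (R(Y, u) = -2 + 2 = 0)
G(L) = sqrt(L)*(2 - L)
t(I) = I (t(I) = (I*I)*0 + I = I**2*0 + I = 0 + I = I)
(t(G(-5)) - 225)/(-160 - 258) = (sqrt(-5)*(2 - 1*(-5)) - 225)/(-160 - 258) = ((I*sqrt(5))*(2 + 5) - 225)/(-418) = ((I*sqrt(5))*7 - 225)*(-1/418) = (7*I*sqrt(5) - 225)*(-1/418) = (-225 + 7*I*sqrt(5))*(-1/418) = 225/418 - 7*I*sqrt(5)/418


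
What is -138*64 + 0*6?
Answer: -8832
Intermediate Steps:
-138*64 + 0*6 = -8832 + 0 = -8832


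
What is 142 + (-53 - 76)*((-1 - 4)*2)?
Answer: 1432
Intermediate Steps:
142 + (-53 - 76)*((-1 - 4)*2) = 142 - (-645)*2 = 142 - 129*(-10) = 142 + 1290 = 1432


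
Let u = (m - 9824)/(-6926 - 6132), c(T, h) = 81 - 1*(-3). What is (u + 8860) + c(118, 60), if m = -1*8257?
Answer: 116808833/13058 ≈ 8945.4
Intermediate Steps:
m = -8257
c(T, h) = 84 (c(T, h) = 81 + 3 = 84)
u = 18081/13058 (u = (-8257 - 9824)/(-6926 - 6132) = -18081/(-13058) = -18081*(-1/13058) = 18081/13058 ≈ 1.3847)
(u + 8860) + c(118, 60) = (18081/13058 + 8860) + 84 = 115711961/13058 + 84 = 116808833/13058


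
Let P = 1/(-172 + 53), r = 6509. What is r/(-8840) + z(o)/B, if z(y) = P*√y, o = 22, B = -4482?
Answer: -6509/8840 + √22/533358 ≈ -0.73630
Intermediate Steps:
P = -1/119 (P = 1/(-119) = -1/119 ≈ -0.0084034)
z(y) = -√y/119
r/(-8840) + z(o)/B = 6509/(-8840) - √22/119/(-4482) = 6509*(-1/8840) - √22/119*(-1/4482) = -6509/8840 + √22/533358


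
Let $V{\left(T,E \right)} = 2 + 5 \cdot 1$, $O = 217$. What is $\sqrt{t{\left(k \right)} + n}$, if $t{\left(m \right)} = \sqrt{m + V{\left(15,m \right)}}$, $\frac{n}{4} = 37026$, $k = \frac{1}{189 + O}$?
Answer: $\frac{\sqrt{24412870944 + 406 \sqrt{1154258}}}{406} \approx 384.85$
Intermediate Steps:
$V{\left(T,E \right)} = 7$ ($V{\left(T,E \right)} = 2 + 5 = 7$)
$k = \frac{1}{406}$ ($k = \frac{1}{189 + 217} = \frac{1}{406} \approx 0.0024631$)
$n = 148104$ ($n = 4 \cdot 37026 = 148104$)
$t{\left(m \right)} = \sqrt{7 + m}$ ($t{\left(m \right)} = \sqrt{m + 7} = \sqrt{7 + m}$)
$\sqrt{t{\left(k \right)} + n} = \sqrt{\sqrt{7 + \frac{1}{406}} + 148104} = \sqrt{\sqrt{\frac{2843}{406}} + 148104} = \sqrt{\frac{\sqrt{1154258}}{406} + 148104} = \sqrt{148104 + \frac{\sqrt{1154258}}{406}}$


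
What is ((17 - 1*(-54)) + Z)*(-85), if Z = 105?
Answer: -14960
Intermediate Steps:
((17 - 1*(-54)) + Z)*(-85) = ((17 - 1*(-54)) + 105)*(-85) = ((17 + 54) + 105)*(-85) = (71 + 105)*(-85) = 176*(-85) = -14960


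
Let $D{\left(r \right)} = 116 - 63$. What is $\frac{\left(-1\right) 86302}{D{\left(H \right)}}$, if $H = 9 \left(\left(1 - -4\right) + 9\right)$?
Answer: $- \frac{86302}{53} \approx -1628.3$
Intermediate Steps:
$H = 126$ ($H = 9 \left(\left(1 + 4\right) + 9\right) = 9 \left(5 + 9\right) = 9 \cdot 14 = 126$)
$D{\left(r \right)} = 53$
$\frac{\left(-1\right) 86302}{D{\left(H \right)}} = \frac{\left(-1\right) 86302}{53} = \left(-86302\right) \frac{1}{53} = - \frac{86302}{53}$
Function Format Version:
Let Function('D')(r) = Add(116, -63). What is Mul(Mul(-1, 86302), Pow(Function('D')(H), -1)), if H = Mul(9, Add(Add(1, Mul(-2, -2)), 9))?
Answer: Rational(-86302, 53) ≈ -1628.3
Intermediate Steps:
H = 126 (H = Mul(9, Add(Add(1, 4), 9)) = Mul(9, Add(5, 9)) = Mul(9, 14) = 126)
Function('D')(r) = 53
Mul(Mul(-1, 86302), Pow(Function('D')(H), -1)) = Mul(Mul(-1, 86302), Pow(53, -1)) = Mul(-86302, Rational(1, 53)) = Rational(-86302, 53)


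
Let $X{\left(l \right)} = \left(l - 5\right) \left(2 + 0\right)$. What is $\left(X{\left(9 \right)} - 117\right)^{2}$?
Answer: $11881$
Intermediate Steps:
$X{\left(l \right)} = -10 + 2 l$ ($X{\left(l \right)} = \left(-5 + l\right) 2 = -10 + 2 l$)
$\left(X{\left(9 \right)} - 117\right)^{2} = \left(\left(-10 + 2 \cdot 9\right) - 117\right)^{2} = \left(\left(-10 + 18\right) - 117\right)^{2} = \left(8 - 117\right)^{2} = \left(-109\right)^{2} = 11881$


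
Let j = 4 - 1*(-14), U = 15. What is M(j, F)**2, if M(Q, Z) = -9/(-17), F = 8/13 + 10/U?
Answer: 81/289 ≈ 0.28028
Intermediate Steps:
F = 50/39 (F = 8/13 + 10/15 = 8*(1/13) + 10*(1/15) = 8/13 + 2/3 = 50/39 ≈ 1.2821)
j = 18 (j = 4 + 14 = 18)
M(Q, Z) = 9/17 (M(Q, Z) = -9*(-1/17) = 9/17)
M(j, F)**2 = (9/17)**2 = 81/289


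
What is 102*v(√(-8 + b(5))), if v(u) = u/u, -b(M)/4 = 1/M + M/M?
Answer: 102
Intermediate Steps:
b(M) = -4 - 4/M (b(M) = -4*(1/M + M/M) = -4*(1/M + 1) = -4*(1 + 1/M) = -4 - 4/M)
v(u) = 1
102*v(√(-8 + b(5))) = 102*1 = 102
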